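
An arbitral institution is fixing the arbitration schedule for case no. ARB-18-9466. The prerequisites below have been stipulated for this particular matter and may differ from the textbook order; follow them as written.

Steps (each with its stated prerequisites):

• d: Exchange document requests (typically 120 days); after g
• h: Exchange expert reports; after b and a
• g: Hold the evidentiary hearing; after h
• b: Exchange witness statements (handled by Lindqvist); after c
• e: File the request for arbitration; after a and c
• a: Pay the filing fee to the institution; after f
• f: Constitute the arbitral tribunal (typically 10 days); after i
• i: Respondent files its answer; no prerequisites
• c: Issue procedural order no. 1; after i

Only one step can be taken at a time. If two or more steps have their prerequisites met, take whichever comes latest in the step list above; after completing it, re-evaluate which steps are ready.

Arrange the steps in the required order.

i, c, f, a, e, b, h, g, d

Only i has no prerequisites, so it is first.
c and f are both available; c is listed later → c.
Ready: f and b. f is listed later → f.
Ready: a and b. a is listed later → a.
e now also ready, so the ready set is {e, b}; e is listed later → e.
b needed c, now all done → b.
h needed a and b, now all done → h.
That leaves g as the only ready step → g.
d needed g, now all done → d.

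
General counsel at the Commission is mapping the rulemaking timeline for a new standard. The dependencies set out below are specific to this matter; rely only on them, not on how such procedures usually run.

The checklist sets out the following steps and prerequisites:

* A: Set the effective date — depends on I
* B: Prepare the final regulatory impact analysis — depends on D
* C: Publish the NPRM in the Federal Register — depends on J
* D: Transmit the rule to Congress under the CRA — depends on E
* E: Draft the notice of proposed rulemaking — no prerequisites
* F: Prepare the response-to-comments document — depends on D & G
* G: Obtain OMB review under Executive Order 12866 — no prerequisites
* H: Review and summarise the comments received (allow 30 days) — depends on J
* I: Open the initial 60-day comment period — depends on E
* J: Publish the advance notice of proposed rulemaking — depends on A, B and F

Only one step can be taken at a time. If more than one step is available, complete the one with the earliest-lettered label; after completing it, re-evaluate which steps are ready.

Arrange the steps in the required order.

E, D, B, G, F, I, A, J, C, H

E and G have no prerequisites; E has the earlier label, so E is first.
Ready: D, G and I. D has the earlier label → D.
B now also ready, so the ready set is {B, G, I}; B has the earlier label → B.
G and I are both available; G has the earlier label → G.
F now also ready, so the ready set is {F, I}; F has the earlier label → F.
That leaves I as the only ready step → I.
A needed I, now all done → A.
J is the only step now ready → J.
Ready: C and H. C has the earlier label → C.
H needed J, now all done → H.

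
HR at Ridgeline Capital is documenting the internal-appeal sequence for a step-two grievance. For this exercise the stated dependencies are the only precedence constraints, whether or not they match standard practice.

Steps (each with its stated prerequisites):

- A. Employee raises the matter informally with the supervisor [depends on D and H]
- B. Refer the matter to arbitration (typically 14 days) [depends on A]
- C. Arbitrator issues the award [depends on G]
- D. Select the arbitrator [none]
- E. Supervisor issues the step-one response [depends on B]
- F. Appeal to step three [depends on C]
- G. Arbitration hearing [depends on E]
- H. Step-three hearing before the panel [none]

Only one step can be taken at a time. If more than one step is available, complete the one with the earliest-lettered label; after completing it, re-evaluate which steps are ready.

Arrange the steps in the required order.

D → H → A → B → E → G → C → F

Nothing is required for D and H. D has the earlier label → D first.
That leaves H as the only ready step → H.
Next only A has its prerequisites met → A.
B needed A, now all done → B.
Next only E has its prerequisites met → E.
Next only G has its prerequisites met → G.
C needed G, now all done → C.
F needed C, now all done → F.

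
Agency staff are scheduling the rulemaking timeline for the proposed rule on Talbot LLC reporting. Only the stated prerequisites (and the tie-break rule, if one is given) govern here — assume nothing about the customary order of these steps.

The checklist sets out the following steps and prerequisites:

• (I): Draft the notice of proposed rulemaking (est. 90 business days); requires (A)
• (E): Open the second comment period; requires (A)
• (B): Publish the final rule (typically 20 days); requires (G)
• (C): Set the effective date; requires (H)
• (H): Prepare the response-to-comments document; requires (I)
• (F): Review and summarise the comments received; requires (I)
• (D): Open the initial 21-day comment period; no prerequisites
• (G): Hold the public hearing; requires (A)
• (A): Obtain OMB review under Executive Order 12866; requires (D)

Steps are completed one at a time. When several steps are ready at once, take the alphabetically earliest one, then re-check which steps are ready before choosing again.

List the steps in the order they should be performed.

(D), (A), (E), (G), (B), (I), (F), (H), (C)

(D) is the only step with nothing outstanding, so it goes first.
Next only (A) has its prerequisites met → (A).
Now (E), (G) and (I) have their prerequisites met. (E) has the earlier label, so (E) next.
Ready: (G) and (I). (G) has the earlier label → (G).
Now (B) and (I) have their prerequisites met. (B) has the earlier label, so (B) next.
(I) needed (A), now all done → (I).
Now (F) and (H) have their prerequisites met. (F) has the earlier label, so (F) next.
(H) needed (I), now all done → (H).
(C) is the only step now ready → (C).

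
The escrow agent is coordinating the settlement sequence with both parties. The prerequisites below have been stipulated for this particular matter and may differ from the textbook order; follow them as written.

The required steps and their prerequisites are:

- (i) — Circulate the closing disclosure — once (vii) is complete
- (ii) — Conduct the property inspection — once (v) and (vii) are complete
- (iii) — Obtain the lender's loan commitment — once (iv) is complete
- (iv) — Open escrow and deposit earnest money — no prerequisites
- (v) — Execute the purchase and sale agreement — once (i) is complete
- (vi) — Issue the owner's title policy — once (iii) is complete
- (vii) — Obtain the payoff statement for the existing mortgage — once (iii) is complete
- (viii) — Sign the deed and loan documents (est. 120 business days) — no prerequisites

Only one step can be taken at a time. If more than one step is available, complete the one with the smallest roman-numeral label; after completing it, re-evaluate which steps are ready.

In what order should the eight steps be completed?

(iv), (iii), (vi), (vii), (i), (v), (ii), (viii)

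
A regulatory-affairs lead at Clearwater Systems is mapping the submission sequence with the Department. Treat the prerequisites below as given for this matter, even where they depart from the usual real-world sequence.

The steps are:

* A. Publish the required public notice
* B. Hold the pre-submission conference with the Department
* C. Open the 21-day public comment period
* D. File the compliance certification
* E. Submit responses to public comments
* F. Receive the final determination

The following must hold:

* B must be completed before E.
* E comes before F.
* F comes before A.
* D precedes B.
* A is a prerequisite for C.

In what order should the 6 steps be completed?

D → B → E → F → A → C

Only D has no prerequisites, so it is first.
B needed D, now all done → B.
E needed B, now all done → E.
That leaves F as the only ready step → F.
That leaves A as the only ready step → A.
That leaves C as the only ready step → C.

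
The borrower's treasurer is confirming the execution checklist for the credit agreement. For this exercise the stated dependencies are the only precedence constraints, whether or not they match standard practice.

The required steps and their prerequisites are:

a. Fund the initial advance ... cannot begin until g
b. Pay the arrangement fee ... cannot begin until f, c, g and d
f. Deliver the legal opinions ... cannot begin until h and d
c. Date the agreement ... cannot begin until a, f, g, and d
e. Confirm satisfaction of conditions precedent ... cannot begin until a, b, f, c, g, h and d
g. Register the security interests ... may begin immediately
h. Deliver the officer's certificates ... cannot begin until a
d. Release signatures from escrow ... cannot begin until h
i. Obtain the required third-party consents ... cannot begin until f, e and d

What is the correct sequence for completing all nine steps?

g, a, h, d, f, c, b, e, i

g is the only step with nothing outstanding, so it goes first.
a needed g, now all done → a.
h needed a, now all done → h.
That leaves d as the only ready step → d.
f needed h and d, now all done → f.
c needed a, f, g and d, now all done → c.
That leaves b as the only ready step → b.
e needed a, b, f, c, g, h and d, now all done → e.
That leaves i as the only ready step → i.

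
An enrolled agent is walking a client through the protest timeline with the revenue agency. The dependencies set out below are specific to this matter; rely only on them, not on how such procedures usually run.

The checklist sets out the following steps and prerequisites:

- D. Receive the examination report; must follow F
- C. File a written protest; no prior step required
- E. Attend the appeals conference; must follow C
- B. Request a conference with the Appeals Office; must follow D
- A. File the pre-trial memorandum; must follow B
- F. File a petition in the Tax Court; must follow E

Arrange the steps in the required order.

C → E → F → D → B → A

C is the only step with nothing outstanding, so it goes first.
E needed C, now all done → E.
F needed E, now all done → F.
Next only D has its prerequisites met → D.
B is the only step now ready → B.
A needed B, now all done → A.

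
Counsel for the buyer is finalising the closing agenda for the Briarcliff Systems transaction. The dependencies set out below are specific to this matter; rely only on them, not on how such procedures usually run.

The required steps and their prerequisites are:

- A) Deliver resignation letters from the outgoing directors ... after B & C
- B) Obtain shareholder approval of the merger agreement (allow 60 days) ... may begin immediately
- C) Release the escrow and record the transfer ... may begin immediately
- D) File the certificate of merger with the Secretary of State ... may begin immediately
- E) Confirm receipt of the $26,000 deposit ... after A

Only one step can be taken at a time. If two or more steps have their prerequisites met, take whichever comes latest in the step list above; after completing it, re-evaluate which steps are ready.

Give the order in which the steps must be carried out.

D, C, B, A, E

D, C and B have no prerequisites; D is listed later, so D is first.
Now C and B have their prerequisites met. C is listed later, so C next.
Next only B has its prerequisites met → B.
Next only A has its prerequisites met → A.
E needed A, now all done → E.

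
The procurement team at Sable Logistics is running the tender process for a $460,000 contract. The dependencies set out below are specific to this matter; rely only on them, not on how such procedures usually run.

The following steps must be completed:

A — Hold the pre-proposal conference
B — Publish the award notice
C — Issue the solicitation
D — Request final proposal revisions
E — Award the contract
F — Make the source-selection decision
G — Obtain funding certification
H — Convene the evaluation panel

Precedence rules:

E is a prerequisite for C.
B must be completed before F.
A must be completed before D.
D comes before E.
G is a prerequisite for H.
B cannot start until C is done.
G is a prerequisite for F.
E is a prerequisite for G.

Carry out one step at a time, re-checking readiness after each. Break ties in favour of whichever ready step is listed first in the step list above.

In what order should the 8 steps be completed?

A, D, E, C, B, G, F, H

A has no prerequisites → A first.
D needed A, now all done → D.
That leaves E as the only ready step → E.
C and G are both available; C is listed earlier → C.
B and G are both available; B is listed earlier → B.
Next only G has its prerequisites met → G.
Ready: F and H. F is listed earlier → F.
H is the only step now ready → H.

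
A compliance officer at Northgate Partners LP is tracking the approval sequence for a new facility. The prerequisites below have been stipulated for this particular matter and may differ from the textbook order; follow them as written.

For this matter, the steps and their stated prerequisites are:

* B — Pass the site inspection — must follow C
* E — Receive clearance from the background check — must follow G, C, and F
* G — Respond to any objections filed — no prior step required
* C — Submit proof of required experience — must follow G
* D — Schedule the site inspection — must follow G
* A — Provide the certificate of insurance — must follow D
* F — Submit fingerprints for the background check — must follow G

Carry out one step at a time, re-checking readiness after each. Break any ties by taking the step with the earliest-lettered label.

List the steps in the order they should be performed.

Only G has no prerequisites, so it is first.
C, D and F are all available; C has the earlier label → C.
B now also ready, so the ready set is {B, D, F}; B has the earlier label → B.
Now D and F have their prerequisites met. D has the earlier label, so D next.
A now also ready, so the ready set is {A, F}; A has the earlier label → A.
F needed G, now all done → F.
E needed C, F and G, now all done → E.

G → C → B → D → A → F → E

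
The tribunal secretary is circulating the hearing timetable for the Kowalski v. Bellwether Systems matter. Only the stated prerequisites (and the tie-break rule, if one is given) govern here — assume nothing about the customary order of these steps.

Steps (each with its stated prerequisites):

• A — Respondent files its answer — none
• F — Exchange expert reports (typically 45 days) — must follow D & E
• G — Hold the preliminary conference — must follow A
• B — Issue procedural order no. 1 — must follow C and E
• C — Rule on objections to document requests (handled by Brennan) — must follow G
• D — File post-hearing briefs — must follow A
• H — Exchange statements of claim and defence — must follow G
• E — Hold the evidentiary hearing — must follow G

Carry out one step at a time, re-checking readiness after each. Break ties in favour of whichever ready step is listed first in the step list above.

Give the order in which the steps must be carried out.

A has no prerequisites → A first.
Now G and D have their prerequisites met. G is listed earlier, so G next.
C, D, H and E are all available; C is listed earlier → C.
D, H and E are all available; D is listed earlier → D.
Ready: H and E. H is listed earlier → H.
E is the only step now ready → E.
Ready: F and B. F is listed earlier → F.
B needed C and E, now all done → B.

A, G, C, D, H, E, F, B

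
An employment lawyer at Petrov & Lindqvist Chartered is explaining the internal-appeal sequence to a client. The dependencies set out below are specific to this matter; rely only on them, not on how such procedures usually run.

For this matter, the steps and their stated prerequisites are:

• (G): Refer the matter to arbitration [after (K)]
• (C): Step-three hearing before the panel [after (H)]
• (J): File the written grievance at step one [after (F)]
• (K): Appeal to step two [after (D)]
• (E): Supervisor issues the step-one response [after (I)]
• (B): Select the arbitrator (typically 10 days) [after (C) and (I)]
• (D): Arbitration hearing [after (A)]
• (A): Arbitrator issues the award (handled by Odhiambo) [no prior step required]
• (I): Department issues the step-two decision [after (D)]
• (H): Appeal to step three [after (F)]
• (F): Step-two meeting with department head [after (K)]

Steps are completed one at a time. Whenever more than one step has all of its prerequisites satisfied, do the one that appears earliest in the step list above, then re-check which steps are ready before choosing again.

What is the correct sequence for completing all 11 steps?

(A) is the only step with nothing outstanding, so it goes first.
(D) is the only step now ready → (D).
Ready: (K) and (I). (K) is listed earlier → (K).
(G) and (F) now also ready, so the ready set is {(G), (I), (F)}; (G) is listed earlier → (G).
Ready: (I) and (F). (I) is listed earlier → (I).
Now (E) and (F) have their prerequisites met. (E) is listed earlier, so (E) next.
(F) needed (K), now all done → (F).
Now (J) and (H) have their prerequisites met. (J) is listed earlier, so (J) next.
Next only (H) has its prerequisites met → (H).
(C) is the only step now ready → (C).
(B) needed (C) and (I), now all done → (B).

(A), (D), (K), (G), (I), (E), (F), (J), (H), (C), (B)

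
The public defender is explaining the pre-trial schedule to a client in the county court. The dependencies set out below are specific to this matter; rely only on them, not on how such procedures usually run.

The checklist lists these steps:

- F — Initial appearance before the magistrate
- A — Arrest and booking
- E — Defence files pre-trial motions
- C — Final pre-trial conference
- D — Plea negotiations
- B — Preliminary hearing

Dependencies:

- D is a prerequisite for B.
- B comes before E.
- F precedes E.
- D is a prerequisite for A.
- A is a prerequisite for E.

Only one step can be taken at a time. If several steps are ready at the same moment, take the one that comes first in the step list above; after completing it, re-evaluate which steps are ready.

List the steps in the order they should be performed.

F C D A B E

Nothing is required for F, C and D. F is listed earlier → F first.
C and D are both available; C is listed earlier → C.
That leaves D as the only ready step → D.
Now A and B have their prerequisites met. A is listed earlier, so A next.
B needed D, now all done → B.
Next only E has its prerequisites met → E.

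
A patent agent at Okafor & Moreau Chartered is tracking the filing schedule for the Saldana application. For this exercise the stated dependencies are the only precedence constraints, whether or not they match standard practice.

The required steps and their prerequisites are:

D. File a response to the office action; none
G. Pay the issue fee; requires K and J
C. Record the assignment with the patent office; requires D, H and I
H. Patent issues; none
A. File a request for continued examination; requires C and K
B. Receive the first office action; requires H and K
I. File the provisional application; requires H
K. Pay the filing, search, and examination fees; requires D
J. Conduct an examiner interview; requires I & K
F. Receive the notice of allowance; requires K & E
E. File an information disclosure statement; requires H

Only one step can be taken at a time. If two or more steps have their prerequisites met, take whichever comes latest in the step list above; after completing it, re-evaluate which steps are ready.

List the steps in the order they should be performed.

Nothing is required for H and D. H is listed later → H first.
Ready: E, I and D. E is listed later → E.
Ready: I and D. I is listed later → I.
That leaves D as the only ready step → D.
K and C are both available; K is listed later → K.
Ready: F, J, B and C. F is listed later → F.
Ready: J, B and C. J is listed later → J.
Now B, C and G have their prerequisites met. B is listed later, so B next.
C and G are both available; C is listed later → C.
Ready: A and G. A is listed later → A.
Next only G has its prerequisites met → G.

H → E → I → D → K → F → J → B → C → A → G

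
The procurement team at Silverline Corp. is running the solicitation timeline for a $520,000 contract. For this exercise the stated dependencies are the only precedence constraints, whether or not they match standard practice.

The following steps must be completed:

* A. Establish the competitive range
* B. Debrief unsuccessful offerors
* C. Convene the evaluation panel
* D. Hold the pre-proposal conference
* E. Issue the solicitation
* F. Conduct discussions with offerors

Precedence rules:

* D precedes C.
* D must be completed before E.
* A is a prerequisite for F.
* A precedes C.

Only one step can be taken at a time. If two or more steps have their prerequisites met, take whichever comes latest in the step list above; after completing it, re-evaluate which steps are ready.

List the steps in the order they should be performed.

D, B and A have no prerequisites; D is listed later, so D is first.
Now E, B and A have their prerequisites met. E is listed later, so E next.
Now B and A have their prerequisites met. B is listed later, so B next.
A is the only step now ready → A.
Now F and C have their prerequisites met. F is listed later, so F next.
C is the only step now ready → C.

D, E, B, A, F, C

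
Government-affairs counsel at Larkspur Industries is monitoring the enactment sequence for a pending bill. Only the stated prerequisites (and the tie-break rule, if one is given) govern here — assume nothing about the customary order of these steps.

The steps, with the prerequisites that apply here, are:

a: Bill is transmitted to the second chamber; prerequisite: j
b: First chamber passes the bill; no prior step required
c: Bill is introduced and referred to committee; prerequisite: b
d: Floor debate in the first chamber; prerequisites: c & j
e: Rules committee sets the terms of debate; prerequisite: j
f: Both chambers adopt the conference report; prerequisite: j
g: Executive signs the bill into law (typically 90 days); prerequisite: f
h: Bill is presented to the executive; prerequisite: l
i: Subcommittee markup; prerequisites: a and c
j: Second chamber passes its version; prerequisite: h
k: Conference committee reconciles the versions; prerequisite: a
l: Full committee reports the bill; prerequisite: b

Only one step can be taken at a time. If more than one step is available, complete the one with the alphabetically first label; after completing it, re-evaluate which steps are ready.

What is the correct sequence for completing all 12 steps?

b is the only step with nothing outstanding, so it goes first.
Now c and l have their prerequisites met. c has the earlier label, so c next.
That leaves l as the only ready step → l.
h is the only step now ready → h.
j needed h, now all done → j.
Now a, d, e and f have their prerequisites met. a has the earlier label, so a next.
d, e, f, i and k are all available; d has the earlier label → d.
e, f, i and k are all available; e has the earlier label → e.
Ready: f, i and k. f has the earlier label → f.
g, i and k are all available; g has the earlier label → g.
Ready: i and k. i has the earlier label → i.
Next only k has its prerequisites met → k.

b → c → l → h → j → a → d → e → f → g → i → k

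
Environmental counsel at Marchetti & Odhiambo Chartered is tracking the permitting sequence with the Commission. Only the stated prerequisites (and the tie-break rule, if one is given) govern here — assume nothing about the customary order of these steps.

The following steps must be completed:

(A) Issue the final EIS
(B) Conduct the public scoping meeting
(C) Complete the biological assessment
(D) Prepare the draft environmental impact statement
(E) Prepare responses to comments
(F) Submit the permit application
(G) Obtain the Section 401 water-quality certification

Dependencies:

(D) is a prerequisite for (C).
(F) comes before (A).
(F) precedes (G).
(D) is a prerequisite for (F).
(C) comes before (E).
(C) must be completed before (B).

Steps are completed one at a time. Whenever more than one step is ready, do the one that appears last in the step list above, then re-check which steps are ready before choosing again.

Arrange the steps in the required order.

(D) is the only step with nothing outstanding, so it goes first.
Now (F) and (C) have their prerequisites met. (F) is listed later, so (F) next.
Ready: (G), (C) and (A). (G) is listed later → (G).
Ready: (C) and (A). (C) is listed later → (C).
Ready: (E), (B) and (A). (E) is listed later → (E).
Now (B) and (A) have their prerequisites met. (B) is listed later, so (B) next.
(A) is the only step now ready → (A).

(D), (F), (G), (C), (E), (B), (A)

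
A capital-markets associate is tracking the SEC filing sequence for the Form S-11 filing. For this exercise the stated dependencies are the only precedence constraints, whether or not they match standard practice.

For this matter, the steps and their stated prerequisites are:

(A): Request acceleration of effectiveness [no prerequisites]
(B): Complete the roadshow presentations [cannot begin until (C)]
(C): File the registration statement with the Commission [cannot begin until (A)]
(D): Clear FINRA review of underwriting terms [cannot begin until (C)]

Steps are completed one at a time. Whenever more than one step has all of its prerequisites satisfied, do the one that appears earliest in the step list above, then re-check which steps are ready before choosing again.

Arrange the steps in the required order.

(A), (C), (B), (D)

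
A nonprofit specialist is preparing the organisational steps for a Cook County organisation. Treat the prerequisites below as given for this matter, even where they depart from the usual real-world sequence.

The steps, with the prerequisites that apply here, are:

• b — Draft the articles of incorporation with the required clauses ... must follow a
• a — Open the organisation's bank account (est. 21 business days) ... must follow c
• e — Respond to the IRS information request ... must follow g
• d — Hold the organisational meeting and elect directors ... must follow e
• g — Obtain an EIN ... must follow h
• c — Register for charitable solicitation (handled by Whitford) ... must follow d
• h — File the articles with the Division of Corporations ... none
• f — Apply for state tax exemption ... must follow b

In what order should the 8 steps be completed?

h → g → e → d → c → a → b → f

Only h has no prerequisites, so it is first.
g needed h, now all done → g.
e needed g, now all done → e.
That leaves d as the only ready step → d.
c needed d, now all done → c.
Next only a has its prerequisites met → a.
Next only b has its prerequisites met → b.
f needed b, now all done → f.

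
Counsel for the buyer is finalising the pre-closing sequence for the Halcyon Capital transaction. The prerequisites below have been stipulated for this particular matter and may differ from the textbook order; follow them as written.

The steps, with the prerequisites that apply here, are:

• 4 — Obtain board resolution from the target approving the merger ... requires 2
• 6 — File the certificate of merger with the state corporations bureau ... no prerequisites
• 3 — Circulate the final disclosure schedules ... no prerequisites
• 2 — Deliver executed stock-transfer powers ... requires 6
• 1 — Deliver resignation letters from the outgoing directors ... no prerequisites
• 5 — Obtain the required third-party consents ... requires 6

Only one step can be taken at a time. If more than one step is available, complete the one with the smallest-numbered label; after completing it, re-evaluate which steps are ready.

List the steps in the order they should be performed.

1, 3 and 6 have no prerequisites; 1 has the earlier label, so 1 is first.
Now 3 and 6 have their prerequisites met. 3 has the earlier label, so 3 next.
6 is the only step now ready → 6.
Now 2 and 5 have their prerequisites met. 2 has the earlier label, so 2 next.
Ready: 4 and 5. 4 has the earlier label → 4.
5 needed 6, now all done → 5.

1 3 6 2 4 5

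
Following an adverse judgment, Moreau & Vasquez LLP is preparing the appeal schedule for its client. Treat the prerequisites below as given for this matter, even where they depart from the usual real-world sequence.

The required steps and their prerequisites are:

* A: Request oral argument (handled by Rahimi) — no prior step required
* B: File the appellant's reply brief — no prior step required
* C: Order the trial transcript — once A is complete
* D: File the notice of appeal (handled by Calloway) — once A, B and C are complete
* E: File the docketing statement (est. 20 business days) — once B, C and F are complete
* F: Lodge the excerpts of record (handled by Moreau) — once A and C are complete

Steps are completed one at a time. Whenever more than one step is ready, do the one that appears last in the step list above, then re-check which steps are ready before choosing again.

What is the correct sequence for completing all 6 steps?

B, A, C, F, E, D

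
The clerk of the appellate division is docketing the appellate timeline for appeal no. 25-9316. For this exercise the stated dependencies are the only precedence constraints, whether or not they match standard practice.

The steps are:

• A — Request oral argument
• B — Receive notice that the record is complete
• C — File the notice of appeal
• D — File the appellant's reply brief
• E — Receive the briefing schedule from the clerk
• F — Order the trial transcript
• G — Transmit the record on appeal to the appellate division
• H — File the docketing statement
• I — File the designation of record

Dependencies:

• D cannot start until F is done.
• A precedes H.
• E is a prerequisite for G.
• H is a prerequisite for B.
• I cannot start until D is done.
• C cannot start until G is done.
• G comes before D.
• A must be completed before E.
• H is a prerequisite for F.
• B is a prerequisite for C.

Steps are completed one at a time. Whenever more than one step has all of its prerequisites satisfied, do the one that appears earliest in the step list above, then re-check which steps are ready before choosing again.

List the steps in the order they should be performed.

A E G H B C F D I

A has no prerequisites → A first.
E and H are both available; E is listed earlier → E.
G and H are both available; G is listed earlier → G.
H needed A, now all done → H.
Now B and F have their prerequisites met. B is listed earlier, so B next.
C now also ready, so the ready set is {C, F}; C is listed earlier → C.
That leaves F as the only ready step → F.
D is the only step now ready → D.
I needed D, now all done → I.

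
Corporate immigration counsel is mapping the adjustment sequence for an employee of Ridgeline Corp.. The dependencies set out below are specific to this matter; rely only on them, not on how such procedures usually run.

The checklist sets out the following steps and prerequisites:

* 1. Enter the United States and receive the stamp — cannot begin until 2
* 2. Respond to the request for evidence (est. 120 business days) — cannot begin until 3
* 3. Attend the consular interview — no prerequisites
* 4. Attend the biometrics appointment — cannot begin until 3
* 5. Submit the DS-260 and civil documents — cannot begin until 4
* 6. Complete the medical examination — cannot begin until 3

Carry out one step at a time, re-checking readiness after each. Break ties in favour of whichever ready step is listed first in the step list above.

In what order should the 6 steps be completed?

3 has no prerequisites → 3 first.
Ready: 2, 4 and 6. 2 is listed earlier → 2.
1 now also ready, so the ready set is {1, 4, 6}; 1 is listed earlier → 1.
Ready: 4 and 6. 4 is listed earlier → 4.
5 now also ready, so the ready set is {5, 6}; 5 is listed earlier → 5.
Next only 6 has its prerequisites met → 6.

3, 2, 1, 4, 5, 6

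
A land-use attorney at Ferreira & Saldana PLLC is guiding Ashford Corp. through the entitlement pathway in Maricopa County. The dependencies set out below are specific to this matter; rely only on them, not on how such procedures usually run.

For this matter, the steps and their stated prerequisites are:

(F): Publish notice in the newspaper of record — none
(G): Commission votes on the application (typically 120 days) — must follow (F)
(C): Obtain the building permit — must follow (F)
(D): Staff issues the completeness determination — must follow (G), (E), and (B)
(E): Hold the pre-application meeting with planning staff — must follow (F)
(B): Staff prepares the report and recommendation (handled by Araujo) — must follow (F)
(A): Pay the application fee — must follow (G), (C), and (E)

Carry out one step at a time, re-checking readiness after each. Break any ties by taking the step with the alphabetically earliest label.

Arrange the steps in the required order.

(F) is the only step with nothing outstanding, so it goes first.
Now (B), (C), (E) and (G) have their prerequisites met. (B) has the earlier label, so (B) next.
Ready: (C), (E) and (G). (C) has the earlier label → (C).
Now (E) and (G) have their prerequisites met. (E) has the earlier label, so (E) next.
Next only (G) has its prerequisites met → (G).
Ready: (A) and (D). (A) has the earlier label → (A).
(D) needed (B), (E) and (G), now all done → (D).

(F), (B), (C), (E), (G), (A), (D)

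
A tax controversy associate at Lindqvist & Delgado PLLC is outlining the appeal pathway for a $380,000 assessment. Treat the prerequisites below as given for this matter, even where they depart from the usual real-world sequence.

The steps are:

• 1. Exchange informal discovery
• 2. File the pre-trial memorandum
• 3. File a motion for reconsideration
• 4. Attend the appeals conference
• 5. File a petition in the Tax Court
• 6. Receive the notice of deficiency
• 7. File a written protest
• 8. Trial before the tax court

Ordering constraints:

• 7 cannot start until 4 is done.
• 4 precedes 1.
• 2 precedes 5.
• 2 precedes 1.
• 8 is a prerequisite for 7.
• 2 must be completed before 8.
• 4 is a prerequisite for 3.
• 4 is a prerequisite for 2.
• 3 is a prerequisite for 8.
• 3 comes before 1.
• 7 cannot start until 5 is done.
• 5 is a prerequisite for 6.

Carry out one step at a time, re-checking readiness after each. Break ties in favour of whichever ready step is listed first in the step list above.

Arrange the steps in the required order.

4, 2, 3, 1, 5, 6, 8, 7

4 is the only step with nothing outstanding, so it goes first.
Now 2 and 3 have their prerequisites met. 2 is listed earlier, so 2 next.
Now 3 and 5 have their prerequisites met. 3 is listed earlier, so 3 next.
1 and 8 now also ready, so the ready set is {1, 5, 8}; 1 is listed earlier → 1.
Ready: 5 and 8. 5 is listed earlier → 5.
6 now also ready, so the ready set is {6, 8}; 6 is listed earlier → 6.
8 needed 2 and 3, now all done → 8.
Next only 7 has its prerequisites met → 7.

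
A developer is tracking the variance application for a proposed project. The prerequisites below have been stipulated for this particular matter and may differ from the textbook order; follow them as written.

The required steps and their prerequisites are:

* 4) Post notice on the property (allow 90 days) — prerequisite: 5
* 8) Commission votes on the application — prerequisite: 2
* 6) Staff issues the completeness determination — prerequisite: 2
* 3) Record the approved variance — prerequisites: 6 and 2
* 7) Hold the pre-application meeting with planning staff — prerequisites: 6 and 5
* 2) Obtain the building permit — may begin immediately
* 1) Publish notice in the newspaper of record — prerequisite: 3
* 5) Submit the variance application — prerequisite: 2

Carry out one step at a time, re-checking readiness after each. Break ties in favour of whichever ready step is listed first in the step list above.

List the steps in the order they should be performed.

2 → 8 → 6 → 3 → 1 → 5 → 4 → 7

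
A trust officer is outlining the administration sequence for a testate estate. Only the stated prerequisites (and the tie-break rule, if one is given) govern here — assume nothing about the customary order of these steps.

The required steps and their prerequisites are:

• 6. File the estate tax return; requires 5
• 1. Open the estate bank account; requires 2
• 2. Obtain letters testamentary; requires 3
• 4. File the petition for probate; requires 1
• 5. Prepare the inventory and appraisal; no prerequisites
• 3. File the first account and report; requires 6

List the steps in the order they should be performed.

5, 6, 3, 2, 1, 4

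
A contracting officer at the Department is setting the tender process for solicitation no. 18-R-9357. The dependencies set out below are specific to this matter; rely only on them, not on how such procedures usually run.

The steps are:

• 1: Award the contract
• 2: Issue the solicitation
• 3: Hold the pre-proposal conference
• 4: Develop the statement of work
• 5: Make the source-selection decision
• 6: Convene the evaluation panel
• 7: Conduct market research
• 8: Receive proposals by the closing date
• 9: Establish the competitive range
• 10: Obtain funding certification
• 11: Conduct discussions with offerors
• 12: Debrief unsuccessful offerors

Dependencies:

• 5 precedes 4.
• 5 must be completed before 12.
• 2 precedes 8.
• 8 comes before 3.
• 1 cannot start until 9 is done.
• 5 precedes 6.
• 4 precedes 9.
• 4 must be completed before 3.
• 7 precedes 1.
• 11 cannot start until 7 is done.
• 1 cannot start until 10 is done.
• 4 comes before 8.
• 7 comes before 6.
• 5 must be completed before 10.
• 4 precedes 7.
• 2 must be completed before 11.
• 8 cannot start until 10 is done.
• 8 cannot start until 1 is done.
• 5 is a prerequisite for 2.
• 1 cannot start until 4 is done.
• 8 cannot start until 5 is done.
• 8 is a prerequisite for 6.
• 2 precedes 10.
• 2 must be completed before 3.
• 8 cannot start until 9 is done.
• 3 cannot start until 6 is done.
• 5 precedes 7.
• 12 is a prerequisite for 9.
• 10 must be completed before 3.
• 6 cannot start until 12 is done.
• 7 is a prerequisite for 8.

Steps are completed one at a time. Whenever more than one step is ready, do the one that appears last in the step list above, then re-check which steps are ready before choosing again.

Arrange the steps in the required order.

5, 12, 4, 9, 7, 2, 11, 10, 1, 8, 6, 3

Only 5 has no prerequisites, so it is first.
Ready: 12, 4 and 2. 12 is listed later → 12.
Now 4 and 2 have their prerequisites met. 4 is listed later, so 4 next.
Ready: 9, 7 and 2. 9 is listed later → 9.
7 and 2 are both available; 7 is listed later → 7.
2 needed 5, now all done → 2.
Now 11 and 10 have their prerequisites met. 11 is listed later, so 11 next.
10 needed 5 and 2, now all done → 10.
Next only 1 has its prerequisites met → 1.
8 is the only step now ready → 8.
That leaves 6 as the only ready step → 6.
3 needed 10, 8, 6, 4 and 2, now all done → 3.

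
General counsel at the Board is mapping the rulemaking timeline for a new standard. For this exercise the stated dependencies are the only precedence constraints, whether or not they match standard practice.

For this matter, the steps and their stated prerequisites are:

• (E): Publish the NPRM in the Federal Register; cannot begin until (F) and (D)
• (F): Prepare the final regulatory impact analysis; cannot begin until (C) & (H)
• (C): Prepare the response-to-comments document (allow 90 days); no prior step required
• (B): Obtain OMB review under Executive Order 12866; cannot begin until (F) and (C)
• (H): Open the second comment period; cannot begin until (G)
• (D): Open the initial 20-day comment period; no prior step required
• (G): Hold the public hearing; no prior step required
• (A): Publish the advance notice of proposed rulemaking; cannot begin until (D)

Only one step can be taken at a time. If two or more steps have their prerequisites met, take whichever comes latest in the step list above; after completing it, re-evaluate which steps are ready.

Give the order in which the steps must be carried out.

(G), (D), (A), (H), (C), (F), (B), (E)

(G), (D) and (C) have no prerequisites; (G) is listed later, so (G) is first.
Now (D), (H) and (C) have their prerequisites met. (D) is listed later, so (D) next.
(A) now also ready, so the ready set is {(A), (H), (C)}; (A) is listed later → (A).
Ready: (H) and (C). (H) is listed later → (H).
Next only (C) has its prerequisites met → (C).
(F) is the only step now ready → (F).
Now (B) and (E) have their prerequisites met. (B) is listed later, so (B) next.
(E) needed (D) and (F), now all done → (E).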